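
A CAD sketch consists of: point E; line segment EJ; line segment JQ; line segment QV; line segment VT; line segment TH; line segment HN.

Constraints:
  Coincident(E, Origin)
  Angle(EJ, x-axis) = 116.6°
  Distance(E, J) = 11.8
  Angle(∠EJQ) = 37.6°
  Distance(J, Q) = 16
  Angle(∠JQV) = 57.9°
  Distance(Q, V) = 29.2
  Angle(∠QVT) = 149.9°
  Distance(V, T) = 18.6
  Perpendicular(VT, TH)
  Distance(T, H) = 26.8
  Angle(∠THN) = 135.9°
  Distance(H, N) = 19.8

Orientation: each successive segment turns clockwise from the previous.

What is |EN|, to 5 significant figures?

36.236

The perpendicularity gives TH at right angles to VT, so TH runs at 92.000°; with |TH| = 26.8, H = (-35.138, 14.205). ∠THN = 135.9° gives HN at 47.900° from the x-axis; with |HN| = 19.8, N = (-21.864, 28.896). Then |EN| = |N − E| = 36.236.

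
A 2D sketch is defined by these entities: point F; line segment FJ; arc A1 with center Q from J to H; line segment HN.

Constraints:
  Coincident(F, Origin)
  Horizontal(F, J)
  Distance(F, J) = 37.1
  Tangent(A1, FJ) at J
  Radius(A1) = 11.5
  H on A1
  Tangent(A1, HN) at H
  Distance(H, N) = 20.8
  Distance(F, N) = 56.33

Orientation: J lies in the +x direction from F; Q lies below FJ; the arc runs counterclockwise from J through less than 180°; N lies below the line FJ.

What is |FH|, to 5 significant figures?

35.641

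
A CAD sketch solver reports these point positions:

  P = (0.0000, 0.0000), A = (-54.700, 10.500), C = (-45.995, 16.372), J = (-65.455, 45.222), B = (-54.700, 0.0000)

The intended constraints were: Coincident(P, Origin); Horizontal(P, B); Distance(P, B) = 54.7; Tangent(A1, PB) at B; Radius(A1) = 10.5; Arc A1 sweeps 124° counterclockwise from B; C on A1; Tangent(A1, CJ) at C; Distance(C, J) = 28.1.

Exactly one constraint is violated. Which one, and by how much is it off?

Distance(C, J) = 28.1 — off by 6.70.

P = (0.00, 0.00) ✓; P.y = 0.00, B.y = 0.00 ✓; |PB| = 54.70 ✓; ∠(AB, BP) = 90.00° ✓; |AB| = 10.50 ✓; bearing(A→C) − bearing(A→B) = 124.0° ✓; |AC| = 10.50 ✓; ∠(AC, CJ) = 90.00° ✓; |CJ| = 34.80 ✗.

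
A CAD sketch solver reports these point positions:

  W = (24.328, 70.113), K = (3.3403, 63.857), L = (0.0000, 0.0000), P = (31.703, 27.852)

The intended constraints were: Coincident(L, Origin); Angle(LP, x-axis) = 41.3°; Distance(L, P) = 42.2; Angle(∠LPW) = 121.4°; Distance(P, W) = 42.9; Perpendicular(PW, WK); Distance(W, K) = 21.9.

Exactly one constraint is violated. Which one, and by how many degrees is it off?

Perpendicular(PW, WK) — off by 6.70°.

L = (0.00, 0.00) ✓; LP at 41.30° ✓; |LP| = 42.20 ✓; ∠LPW = 121.4° ✓; |PW| = 42.90 ✓; ∠(PW, WK) = 96.70° ✗; |WK| = 21.90 ✓.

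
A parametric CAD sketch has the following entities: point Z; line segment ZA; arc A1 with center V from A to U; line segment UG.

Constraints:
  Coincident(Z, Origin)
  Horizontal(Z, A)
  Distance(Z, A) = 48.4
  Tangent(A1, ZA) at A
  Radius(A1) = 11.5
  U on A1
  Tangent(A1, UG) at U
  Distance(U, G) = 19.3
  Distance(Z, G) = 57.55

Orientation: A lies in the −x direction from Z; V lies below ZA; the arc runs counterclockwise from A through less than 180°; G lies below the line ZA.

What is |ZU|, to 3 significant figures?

60.5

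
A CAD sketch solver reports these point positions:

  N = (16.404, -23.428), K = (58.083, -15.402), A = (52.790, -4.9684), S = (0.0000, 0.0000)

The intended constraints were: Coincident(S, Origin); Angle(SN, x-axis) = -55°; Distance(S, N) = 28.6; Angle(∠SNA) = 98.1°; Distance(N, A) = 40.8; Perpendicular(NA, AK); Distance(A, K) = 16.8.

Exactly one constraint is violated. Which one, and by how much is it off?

Distance(A, K) = 16.8 — off by 5.10.

S = (0.00, 0.00) ✓; SN at -55.00° ✓; |SN| = 28.60 ✓; ∠SNA = 98.10° ✓; |NA| = 40.80 ✓; ∠(NA, AK) = 90.00° ✓; |AK| = 11.70 ✗.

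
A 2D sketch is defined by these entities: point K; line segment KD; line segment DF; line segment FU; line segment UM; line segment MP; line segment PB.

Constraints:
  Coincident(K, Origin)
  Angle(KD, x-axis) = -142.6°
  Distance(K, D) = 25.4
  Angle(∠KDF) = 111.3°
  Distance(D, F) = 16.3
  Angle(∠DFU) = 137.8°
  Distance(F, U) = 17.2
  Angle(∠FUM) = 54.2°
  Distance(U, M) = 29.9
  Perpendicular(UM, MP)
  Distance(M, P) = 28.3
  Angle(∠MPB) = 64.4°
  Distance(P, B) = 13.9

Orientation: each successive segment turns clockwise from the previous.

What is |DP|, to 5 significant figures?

11.632

K is at the origin; KD runs at -142.6° with length 25.4, so D = (-20.178, -15.427). ∠KDF = 111.3° gives DF at 148.70° from the x-axis; with |DF| = 16.3, F = (-34.106, -6.9592). ∠DFU = 137.8° gives FU at 106.50° from the x-axis; with |FU| = 17.2, U = (-38.991, 9.5325). ∠FUM = 54.2° gives UM at -19.300° from the x-axis; with |UM| = 29.9, M = (-10.771, -0.34987). UM is perpendicular to MP, so MP runs at -109.30°; with |MP| = 28.3, P = (-20.125, -27.059). Then |DP| = |P − D| = 11.632.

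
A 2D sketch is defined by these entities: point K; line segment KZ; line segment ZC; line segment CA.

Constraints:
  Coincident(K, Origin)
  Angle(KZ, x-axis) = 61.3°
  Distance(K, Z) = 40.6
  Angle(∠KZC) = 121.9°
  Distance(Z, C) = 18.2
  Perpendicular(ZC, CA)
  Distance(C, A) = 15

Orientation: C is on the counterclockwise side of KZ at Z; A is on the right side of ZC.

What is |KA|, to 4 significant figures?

63.40

K is at the origin; KZ runs at 61.3° with length 40.6, so Z = 40.6·(cos 61.3°, sin 61.3°) = (19.50, 35.61). ∠KZC = 121.9°, so ZC runs at 61.3° + (180° − 121.9°) = 119.4° from the x-axis; with |ZC| = 18.2, C = Z + 18.2·(cos 119.4°, sin 119.4°) = (10.56, 51.47). The perpendicularity gives CA at right angles to ZC; with |CA| = 15.0 on the right of ZC, A = C + 15.0·(0.8712, 0.4909) = (23.63, 58.83). Then |KA| = |A − K| = 63.40.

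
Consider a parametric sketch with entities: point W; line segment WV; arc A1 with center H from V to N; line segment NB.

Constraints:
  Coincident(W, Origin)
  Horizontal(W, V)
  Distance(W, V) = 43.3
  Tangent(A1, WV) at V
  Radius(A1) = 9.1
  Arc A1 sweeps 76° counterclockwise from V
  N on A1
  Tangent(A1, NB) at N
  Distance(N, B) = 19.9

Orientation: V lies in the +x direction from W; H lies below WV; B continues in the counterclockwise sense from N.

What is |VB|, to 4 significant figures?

29.55

On A1, V sits at bearing 90° from H; a 76° counterclockwise sweep puts N at bearing 166°, so N = H + 9.1·(cos 166°, sin 166°) = (34.47, -6.899). The tangent condition forces HN to be normal to NB, so NB runs along (−sin 166°, cos 166°); with |NB| = 19.9, B = (29.66, -26.21). Then |VB| = |B − V| = 29.55.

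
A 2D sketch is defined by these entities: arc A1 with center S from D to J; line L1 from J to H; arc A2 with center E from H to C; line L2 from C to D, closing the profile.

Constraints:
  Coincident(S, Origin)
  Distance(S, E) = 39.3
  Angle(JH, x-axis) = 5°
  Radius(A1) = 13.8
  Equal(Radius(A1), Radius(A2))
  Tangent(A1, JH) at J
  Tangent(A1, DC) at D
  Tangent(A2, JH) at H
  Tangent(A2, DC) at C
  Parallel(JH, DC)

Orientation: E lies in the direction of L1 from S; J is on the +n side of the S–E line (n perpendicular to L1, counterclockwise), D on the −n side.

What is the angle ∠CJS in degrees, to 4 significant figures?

54.92°

The slot axis is L1's direction at 5.0°, so u = (cos 5.0°, sin 5.0°) = (0.9962, 0.08716) and n = (−sin 5.0°, cos 5.0°) = (-0.08716, 0.9962). S is at the origin and E lies 39.3 along u from S, so E = 39.3·u = (39.15, 3.425). Tangency of A1 to both parallel lines with radius 13.8 puts J and D at S ± 13.8·n: J = (-1.203, 13.75), D = (1.203, -13.75). Equal radii place H and C the same way about E: H = E + 13.8·n = (37.95, 17.17), C = E − 13.8·n = (40.35, -10.32). Then cos ∠CJS = JC·JS / (|JC||JS|), giving 54.92°.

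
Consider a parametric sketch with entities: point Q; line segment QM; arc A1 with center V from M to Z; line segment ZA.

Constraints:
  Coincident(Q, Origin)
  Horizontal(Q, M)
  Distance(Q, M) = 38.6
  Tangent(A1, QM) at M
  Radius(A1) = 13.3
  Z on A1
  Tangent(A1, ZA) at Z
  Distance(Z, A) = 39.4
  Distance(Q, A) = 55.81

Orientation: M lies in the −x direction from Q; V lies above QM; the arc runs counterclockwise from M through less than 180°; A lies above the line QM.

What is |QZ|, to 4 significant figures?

28.10

Q is at the origin; Q and M share the same y with |QM| = 38.6 and M on the −x side, so M = (-38.60, 0.000). A1 meets QM tangentially, so VM is at right angles to QM, so V = M + (0, 13.3) = (-38.60, 13.30). Since VZ ⟂ ZA (tangency), |VA| = √(13.3² + 39.4²) = 41.58 regardless of where Z sits on A1. So A lies on both circle(Q, 55.81) and circle(V, 41.58); the above-QM intersection is A = (-21.84, 51.36). Z is the foot of the tangent from A: Z = (-25.35, 12.11).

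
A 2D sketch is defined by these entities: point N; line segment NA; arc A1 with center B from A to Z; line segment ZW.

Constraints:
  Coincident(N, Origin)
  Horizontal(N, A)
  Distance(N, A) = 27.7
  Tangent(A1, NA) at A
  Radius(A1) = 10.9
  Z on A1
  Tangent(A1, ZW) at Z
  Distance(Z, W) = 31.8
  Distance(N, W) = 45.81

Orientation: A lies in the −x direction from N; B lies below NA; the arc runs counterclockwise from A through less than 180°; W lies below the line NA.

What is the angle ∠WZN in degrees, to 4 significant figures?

77.86°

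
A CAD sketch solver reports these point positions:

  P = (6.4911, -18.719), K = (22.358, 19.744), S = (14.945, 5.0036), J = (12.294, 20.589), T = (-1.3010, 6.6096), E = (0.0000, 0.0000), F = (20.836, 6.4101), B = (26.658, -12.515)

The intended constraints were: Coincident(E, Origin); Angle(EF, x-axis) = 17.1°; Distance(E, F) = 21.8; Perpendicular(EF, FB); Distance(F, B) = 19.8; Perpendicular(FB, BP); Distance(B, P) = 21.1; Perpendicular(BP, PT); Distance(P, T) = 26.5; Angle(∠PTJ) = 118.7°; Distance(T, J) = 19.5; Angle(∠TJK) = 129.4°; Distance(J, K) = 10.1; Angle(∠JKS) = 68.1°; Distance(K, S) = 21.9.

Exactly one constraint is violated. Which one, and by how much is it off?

Distance(K, S) = 21.9 — off by 5.40.

E = (0.00, 0.00) ✓; EF at 17.10° ✓; |EF| = 21.80 ✓; ∠(EF, FB) = 90.00° ✓; |FB| = 19.80 ✓; ∠(FB, BP) = 90.00° ✓; |BP| = 21.10 ✓; ∠(BP, PT) = 90.00° ✓; |PT| = 26.50 ✓; ∠PTJ = 118.7° ✓; |TJ| = 19.50 ✓; ∠TJK = 129.4° ✓; |JK| = 10.10 ✓; ∠JKS = 68.10° ✓; |KS| = 16.50 ✗.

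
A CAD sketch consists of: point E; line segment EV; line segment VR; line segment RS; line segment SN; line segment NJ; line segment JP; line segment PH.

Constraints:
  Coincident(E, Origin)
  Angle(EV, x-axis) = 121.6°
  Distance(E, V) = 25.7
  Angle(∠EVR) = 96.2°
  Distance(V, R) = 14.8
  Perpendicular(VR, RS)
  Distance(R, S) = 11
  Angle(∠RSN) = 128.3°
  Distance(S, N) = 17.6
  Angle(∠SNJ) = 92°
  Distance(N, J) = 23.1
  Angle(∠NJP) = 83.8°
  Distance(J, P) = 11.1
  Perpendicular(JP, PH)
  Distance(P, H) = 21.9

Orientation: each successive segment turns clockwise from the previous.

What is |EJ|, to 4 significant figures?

24.02

E is at the origin; EV runs at 121.6° with length 25.7, so V = (-13.47, 21.89). ∠EVR = 96.2° gives VR at 37.80° from the x-axis; with |VR| = 14.8, R = (-1.772, 30.96). The perpendicularity gives RS at right angles to VR, so RS runs at -52.20°; with |RS| = 11.0, S = (4.970, 22.27). ∠RSN = 128.3° gives SN at -103.9° from the x-axis; with |SN| = 17.6, N = (0.7418, 5.184). ∠SNJ = 92.0° gives NJ at 168.1° from the x-axis; with |NJ| = 23.1, J = (-21.86, 9.947). Then |EJ| = |J − E| = 24.02.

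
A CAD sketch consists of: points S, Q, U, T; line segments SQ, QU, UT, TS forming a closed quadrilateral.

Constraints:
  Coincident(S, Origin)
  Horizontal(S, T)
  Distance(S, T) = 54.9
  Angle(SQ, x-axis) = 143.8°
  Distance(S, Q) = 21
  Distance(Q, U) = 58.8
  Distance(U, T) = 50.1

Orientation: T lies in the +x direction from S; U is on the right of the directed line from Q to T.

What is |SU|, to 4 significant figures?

39.15

S is at the origin; S and T share the same y with |ST| = 54.9 and T in +x, so T = (54.9, 0). SQ runs at 143.8° with |SQ| = 21.0, so Q = (-16.95, 12.40). U is determined by |QU| = 58.8 and |UT| = 50.1 together: it lies at the intersection of circle(Q, 58.8) and circle(T, 50.1). With |QT| = 72.91, the foot of the radical line on QT is 42.95 from Q and the perpendicular offset is √(58.8² − 42.95²) = 40.16. Taking the right-of-QT solution: U = (18.55, -34.48).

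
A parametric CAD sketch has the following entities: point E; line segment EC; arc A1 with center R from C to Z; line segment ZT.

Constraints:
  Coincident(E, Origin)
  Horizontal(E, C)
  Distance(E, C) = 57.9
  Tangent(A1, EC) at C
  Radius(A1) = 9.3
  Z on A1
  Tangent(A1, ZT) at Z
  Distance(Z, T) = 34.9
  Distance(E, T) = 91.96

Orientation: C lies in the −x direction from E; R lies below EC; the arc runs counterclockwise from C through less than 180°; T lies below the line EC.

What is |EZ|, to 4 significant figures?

65.41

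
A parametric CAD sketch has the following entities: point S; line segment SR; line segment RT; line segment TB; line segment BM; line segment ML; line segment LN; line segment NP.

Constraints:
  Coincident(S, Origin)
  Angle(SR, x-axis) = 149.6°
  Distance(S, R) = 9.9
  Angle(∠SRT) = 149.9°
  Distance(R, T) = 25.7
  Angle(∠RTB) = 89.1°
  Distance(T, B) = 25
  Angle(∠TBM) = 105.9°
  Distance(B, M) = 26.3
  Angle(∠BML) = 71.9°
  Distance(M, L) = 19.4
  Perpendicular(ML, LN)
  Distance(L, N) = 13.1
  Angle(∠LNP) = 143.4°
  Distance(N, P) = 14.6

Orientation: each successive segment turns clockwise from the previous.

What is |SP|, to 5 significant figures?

38.091

S is at the origin; SR runs at 149.6° with length 9.9, so R = (-8.5389, 5.0097). ∠SRT = 149.9° gives RT at 119.50° from the x-axis; with |RT| = 25.7, T = (-21.194, 27.378). ∠RTB = 89.1° gives TB at 28.600° from the x-axis; with |TB| = 25.0, B = (0.75540, 39.345). ∠TBM = 105.9° gives BM at -45.500° from the x-axis; with |BM| = 26.3, M = (19.189, 20.587). ∠BML = 71.9° gives ML at -153.60° from the x-axis; with |ML| = 19.4, L = (1.8125, 11.961). The perpendicularity gives LN at right angles to ML, so LN runs at 116.40°; with |LN| = 13.1, N = (-4.0122, 23.695). ∠LNP = 143.4° gives NP at 79.800° from the x-axis; with |NP| = 14.6, P = (-1.4268, 38.064). Then |SP| = |P − S| = 38.091.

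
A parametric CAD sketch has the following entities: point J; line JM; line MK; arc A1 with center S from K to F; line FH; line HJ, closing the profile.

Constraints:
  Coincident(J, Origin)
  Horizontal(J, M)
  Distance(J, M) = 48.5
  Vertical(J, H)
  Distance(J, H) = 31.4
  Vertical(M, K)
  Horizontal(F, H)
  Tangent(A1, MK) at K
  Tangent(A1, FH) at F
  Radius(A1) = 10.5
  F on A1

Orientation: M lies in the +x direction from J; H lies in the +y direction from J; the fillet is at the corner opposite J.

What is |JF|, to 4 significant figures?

49.29

The virtual corner opposite J is at (48.50, 31.40). A1 meets MK tangentially, so SK is at right angles to MK and A1 meets FH tangentially, so SF is at right angles to FH, with radius 10.5, so the center S sits 10.5 in from both sides at S = (38.00, 20.90). That places the tangent points at K = (48.50, 20.90) on MK and F = (38.00, 31.40) on FH. Then |JF| = |F − J| = 49.29.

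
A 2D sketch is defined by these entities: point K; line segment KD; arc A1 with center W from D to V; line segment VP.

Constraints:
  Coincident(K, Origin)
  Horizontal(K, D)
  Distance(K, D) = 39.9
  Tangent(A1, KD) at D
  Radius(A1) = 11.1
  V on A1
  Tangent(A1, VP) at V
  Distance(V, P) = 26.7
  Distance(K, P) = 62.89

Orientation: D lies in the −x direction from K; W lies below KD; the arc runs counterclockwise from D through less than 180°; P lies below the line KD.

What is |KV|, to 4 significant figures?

52.28

Checks: |WV| = 11.10 ✓; ∠(WV, VP) = 90.00° ✓; |VP| = 26.70 ✓; |KP| = 62.89 ✓.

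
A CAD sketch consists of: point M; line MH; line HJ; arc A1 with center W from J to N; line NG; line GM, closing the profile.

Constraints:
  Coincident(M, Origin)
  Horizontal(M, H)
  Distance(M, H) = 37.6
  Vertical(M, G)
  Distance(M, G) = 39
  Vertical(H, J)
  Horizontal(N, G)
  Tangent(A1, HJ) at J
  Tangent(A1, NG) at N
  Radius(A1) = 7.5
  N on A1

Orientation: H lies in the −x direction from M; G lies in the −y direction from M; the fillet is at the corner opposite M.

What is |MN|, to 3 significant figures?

49.3

The virtual corner opposite M is at (-37.6, -39.0). A1 meets HJ tangentially, so WJ is at right angles to HJ and since A1 is tangent to NG there, WN ⟂ NG, with radius 7.5, so the center W sits 7.5 in from both sides at W = (-30.1, -31.5). That places the tangent points at J = (-37.6, -31.5) on HJ and N = (-30.1, -39.0) on NG. Then |MN| = |N − M| = 49.3.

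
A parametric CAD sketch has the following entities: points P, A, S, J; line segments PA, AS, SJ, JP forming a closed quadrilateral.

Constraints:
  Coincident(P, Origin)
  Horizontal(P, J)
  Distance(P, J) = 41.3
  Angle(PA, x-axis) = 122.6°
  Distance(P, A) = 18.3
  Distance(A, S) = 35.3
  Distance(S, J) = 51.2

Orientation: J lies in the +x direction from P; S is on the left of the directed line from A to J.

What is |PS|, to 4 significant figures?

44.39

Checks: |AS| = 35.30 ✓; |SJ| = 51.20 ✓.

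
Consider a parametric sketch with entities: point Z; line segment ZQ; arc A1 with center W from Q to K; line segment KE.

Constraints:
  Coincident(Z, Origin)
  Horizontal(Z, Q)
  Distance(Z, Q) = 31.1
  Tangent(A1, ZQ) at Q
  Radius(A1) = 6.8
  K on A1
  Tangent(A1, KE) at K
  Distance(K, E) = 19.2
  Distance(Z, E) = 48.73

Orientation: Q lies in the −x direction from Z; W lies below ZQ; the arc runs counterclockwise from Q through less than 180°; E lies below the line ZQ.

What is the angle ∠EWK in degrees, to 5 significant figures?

70.498°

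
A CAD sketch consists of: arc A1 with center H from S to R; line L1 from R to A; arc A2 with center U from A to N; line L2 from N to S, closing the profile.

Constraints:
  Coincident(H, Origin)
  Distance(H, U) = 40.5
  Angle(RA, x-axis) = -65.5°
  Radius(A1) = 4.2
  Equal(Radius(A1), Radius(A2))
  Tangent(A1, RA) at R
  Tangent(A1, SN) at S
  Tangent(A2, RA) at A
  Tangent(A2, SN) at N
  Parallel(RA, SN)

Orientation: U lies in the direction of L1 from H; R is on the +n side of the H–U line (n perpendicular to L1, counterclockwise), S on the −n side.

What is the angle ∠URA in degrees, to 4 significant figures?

5.921°

The slot axis is L1's direction at -65.5°, so u = (cos -65.5°, sin -65.5°) = (0.4147, -0.9100) and n = (−sin -65.5°, cos -65.5°) = (0.9100, 0.4147). H is at the origin and U lies 40.5 along u from H, so U = 40.5·u = (16.80, -36.85). Tangency of A1 to both parallel lines with radius 4.2 puts R and S at H ± 4.2·n: R = (3.822, 1.742), S = (-3.822, -1.742). Equal radii place A and N the same way about U: A = U + 4.2·n = (20.62, -35.11), N = U − 4.2·n = (12.97, -38.60). Then cos ∠URA = RU·RA / (|RU||RA|), giving 5.921°.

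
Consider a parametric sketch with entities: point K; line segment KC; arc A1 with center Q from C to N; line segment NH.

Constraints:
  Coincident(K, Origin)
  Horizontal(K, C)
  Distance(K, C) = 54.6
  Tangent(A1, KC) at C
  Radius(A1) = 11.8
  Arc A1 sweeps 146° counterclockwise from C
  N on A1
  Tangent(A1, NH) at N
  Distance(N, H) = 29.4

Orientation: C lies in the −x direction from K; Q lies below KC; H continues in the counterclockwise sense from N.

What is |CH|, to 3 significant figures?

42.0

K is at the origin; KC is horizontal with |KC| = 54.6 and C on the −x side, so C = (-54.6, 0.00). A1 meets KC tangentially, so QC is at right angles to KC, so Q = C + (0, -11.8) = (-54.6, -11.8). On A1, C sits at bearing 90° from Q; a 146° counterclockwise sweep puts N at bearing 236°, so N = Q + 11.8·(cos 236°, sin 236°) = (-61.2, -21.6). The tangent condition forces QN to be normal to NH, so NH runs along (−sin 236°, cos 236°); with |NH| = 29.4, H = (-36.8, -38.0). Then |CH| = |H − C| = 42.0.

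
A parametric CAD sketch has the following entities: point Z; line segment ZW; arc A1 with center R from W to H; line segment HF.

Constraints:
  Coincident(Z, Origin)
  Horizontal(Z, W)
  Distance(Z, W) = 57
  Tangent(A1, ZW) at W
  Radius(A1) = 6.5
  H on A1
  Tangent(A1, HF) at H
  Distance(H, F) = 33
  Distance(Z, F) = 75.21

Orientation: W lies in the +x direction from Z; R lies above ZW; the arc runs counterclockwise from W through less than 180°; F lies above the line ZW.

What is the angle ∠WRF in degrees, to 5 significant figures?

167.86°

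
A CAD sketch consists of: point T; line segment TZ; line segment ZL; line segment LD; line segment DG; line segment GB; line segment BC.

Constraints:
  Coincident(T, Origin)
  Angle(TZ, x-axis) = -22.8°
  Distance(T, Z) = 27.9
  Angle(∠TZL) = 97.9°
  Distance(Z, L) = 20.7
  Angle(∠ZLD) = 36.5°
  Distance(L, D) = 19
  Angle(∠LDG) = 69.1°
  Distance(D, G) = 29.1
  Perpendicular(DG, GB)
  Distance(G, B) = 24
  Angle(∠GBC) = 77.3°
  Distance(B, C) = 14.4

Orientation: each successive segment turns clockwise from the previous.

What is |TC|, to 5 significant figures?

44.346

T is at the origin; TZ runs at -22.8° with length 27.9, so Z = (25.720, -10.812). ∠TZL = 97.9° gives ZL at -104.90° from the x-axis; with |ZL| = 20.7, L = (20.397, -30.816). ∠ZLD = 36.5° gives LD at 111.60° from the x-axis; with |LD| = 19.0, D = (13.403, -13.150). ∠LDG = 69.1° gives DG at 0.70000° from the x-axis; with |DG| = 29.1, G = (42.501, -12.794). The perpendicularity gives GB at right angles to DG, so GB runs at -89.300°; with |GB| = 24.0, B = (42.794, -36.793). ∠GBC = 77.3° gives BC at 168.00° from the x-axis; with |BC| = 14.4, C = (28.709, -33.799). Then |TC| = |C − T| = 44.346.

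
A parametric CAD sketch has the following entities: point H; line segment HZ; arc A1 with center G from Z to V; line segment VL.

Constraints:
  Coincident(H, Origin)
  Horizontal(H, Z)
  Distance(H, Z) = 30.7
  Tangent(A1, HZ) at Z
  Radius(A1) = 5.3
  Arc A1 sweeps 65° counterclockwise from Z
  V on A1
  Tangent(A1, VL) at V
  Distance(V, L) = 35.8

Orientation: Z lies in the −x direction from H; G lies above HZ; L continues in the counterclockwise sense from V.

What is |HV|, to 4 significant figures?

26.08

H is at the origin; HZ is horizontal with |HZ| = 30.7 and Z on the −x side, so Z = (-30.70, 0.000). Tangency of A1 to HZ means the radius GZ is perpendicular to HZ, so G = Z + (0, 5.3) = (-30.70, 5.300). On A1, Z sits at bearing -90° from G; a 65° counterclockwise sweep puts V at bearing -25°, so V = G + 5.3·(cos -25°, sin -25°) = (-25.90, 3.060). Then |HV| = |V − H| = 26.08.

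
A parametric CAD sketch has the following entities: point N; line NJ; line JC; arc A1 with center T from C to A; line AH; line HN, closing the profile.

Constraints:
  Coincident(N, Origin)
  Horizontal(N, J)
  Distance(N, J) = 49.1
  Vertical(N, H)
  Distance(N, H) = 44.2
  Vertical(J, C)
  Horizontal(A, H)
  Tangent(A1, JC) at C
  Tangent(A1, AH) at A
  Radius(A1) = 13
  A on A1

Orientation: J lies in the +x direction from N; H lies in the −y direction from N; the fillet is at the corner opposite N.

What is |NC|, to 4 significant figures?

58.17

The virtual corner opposite N is at (49.10, -44.20). The tangent condition forces TC to be normal to JC and the tangent condition forces TA to be normal to AH, with radius 13.0, so the center T sits 13.0 in from both sides at T = (36.10, -31.20). That places the tangent points at C = (49.10, -31.20) on JC and A = (36.10, -44.20) on AH. Then |NC| = |C − N| = 58.17.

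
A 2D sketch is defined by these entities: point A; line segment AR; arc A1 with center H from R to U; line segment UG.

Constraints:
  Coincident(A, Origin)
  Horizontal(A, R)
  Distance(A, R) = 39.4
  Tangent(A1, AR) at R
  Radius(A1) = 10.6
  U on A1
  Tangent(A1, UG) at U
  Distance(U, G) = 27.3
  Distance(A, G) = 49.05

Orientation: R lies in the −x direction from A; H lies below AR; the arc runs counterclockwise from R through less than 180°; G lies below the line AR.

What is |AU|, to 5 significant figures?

50.668

Checks: |HU| = 10.60 ✓; ∠(HU, UG) = 90.00° ✓; |UG| = 27.30 ✓; |AG| = 49.05 ✓.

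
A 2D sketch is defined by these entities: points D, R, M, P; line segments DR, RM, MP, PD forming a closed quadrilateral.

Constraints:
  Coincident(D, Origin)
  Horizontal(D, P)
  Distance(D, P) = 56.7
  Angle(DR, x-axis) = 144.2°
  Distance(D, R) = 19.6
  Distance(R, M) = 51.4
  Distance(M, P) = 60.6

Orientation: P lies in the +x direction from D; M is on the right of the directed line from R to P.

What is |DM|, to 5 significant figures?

35.273

Checks: |RM| = 51.40 ✓; |MP| = 60.60 ✓.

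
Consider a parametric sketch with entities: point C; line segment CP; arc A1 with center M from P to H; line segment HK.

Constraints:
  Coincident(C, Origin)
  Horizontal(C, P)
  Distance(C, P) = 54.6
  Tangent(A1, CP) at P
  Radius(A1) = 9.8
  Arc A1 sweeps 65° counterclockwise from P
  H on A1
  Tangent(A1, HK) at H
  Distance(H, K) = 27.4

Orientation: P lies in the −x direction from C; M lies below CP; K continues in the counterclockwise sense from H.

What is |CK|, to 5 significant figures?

81.018

C is at the origin; C and P share the same y with |CP| = 54.6 and P on the −x side, so P = (-54.600, 0.0000). Tangency of A1 to CP means the radius MP is perpendicular to CP, so M = P + (0, -9.8) = (-54.600, -9.8000). On A1, P sits at bearing 90° from M; a 65° counterclockwise sweep puts H at bearing 155°, so H = M + 9.8·(cos 155°, sin 155°) = (-63.482, -5.6583). Since A1 is tangent to HK there, MH ⟂ HK, so HK runs along (−sin 155°, cos 155°); with |HK| = 27.4, K = (-75.062, -30.491). Then |CK| = |K − C| = 81.018.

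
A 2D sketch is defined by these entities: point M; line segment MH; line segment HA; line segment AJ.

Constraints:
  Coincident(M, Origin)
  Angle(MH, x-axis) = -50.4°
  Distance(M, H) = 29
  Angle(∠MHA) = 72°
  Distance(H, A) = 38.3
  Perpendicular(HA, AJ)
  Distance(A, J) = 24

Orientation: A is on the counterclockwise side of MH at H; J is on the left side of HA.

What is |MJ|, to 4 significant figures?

29.56

M is at the origin; MH runs at -50.4° with length 29.0, so H = 29.0·(cos -50.4°, sin -50.4°) = (18.49, -22.34). ∠MHA = 72.0°, so HA runs at -50.4° + (180° − 72.0°) = 57.60° from the x-axis; with |HA| = 38.3, A = H + 38.3·(cos 57.60°, sin 57.60°) = (39.01, 9.993). HA ⟂ AJ; with |AJ| = 24.0 on the left of HA, J = A + 24.0·(-0.8443, 0.5358) = (18.74, 22.85). Then |MJ| = |J − M| = 29.56.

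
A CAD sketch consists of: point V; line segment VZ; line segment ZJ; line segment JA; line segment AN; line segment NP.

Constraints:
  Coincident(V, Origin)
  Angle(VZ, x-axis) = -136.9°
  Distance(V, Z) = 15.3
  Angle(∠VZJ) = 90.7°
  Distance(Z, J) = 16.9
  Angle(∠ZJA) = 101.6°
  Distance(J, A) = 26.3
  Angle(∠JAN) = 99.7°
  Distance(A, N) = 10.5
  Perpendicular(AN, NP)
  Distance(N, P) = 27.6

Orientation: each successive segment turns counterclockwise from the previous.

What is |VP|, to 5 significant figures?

11.721

∠JAN = 99.7° gives AN at 111.10° from the x-axis; with |AN| = 10.5, N = (19.035, 0.32876). The perpendicularity gives NP at right angles to AN, so NP runs at -158.90°; with |NP| = 27.6, P = (-6.7146, -9.6072). Then |VP| = |P − V| = 11.721.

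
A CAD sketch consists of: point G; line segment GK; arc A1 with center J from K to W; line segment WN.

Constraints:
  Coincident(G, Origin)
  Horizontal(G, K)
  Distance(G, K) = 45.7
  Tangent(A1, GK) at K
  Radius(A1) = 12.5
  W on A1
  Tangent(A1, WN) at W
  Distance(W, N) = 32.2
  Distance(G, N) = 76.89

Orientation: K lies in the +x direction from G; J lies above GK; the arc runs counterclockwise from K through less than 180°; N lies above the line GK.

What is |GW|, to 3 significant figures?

58.7

Checks: |JW| = 12.50 ✓; ∠(JW, WN) = 90.00° ✓; |WN| = 32.20 ✓; |GN| = 76.89 ✓.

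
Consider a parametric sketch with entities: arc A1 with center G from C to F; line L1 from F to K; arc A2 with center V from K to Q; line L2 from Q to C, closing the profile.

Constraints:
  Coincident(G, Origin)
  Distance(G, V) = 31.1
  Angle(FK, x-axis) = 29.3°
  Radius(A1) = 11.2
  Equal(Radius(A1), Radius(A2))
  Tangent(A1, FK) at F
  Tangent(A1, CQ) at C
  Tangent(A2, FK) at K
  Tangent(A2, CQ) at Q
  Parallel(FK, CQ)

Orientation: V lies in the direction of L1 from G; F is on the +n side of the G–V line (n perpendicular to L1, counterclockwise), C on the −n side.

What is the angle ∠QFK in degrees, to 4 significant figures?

35.76°

The slot axis is L1's direction at 29.3°, so u = (cos 29.3°, sin 29.3°) = (0.8721, 0.4894) and n = (−sin 29.3°, cos 29.3°) = (-0.4894, 0.8721). G is at the origin and V lies 31.1 along u from G, so V = 31.1·u = (27.12, 15.22). Tangency of A1 to both parallel lines with radius 11.2 puts F and C at G ± 11.2·n: F = (-5.481, 9.767), C = (5.481, -9.767). Equal radii place K and Q the same way about V: K = V + 11.2·n = (21.64, 24.99), Q = V − 11.2·n = (32.60, 5.453). Then cos ∠QFK = FQ·FK / (|FQ||FK|), giving 35.76°.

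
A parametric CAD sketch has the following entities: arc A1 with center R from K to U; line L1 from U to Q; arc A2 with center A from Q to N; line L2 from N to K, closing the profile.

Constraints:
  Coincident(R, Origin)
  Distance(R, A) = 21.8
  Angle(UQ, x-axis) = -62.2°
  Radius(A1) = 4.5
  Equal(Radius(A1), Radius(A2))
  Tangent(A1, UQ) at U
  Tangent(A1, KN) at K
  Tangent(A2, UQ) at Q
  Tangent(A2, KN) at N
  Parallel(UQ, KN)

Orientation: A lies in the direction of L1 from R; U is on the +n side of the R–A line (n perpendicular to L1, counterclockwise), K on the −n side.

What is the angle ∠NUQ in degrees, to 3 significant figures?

22.4°

The slot axis is L1's direction at -62.2°, so u = (cos -62.2°, sin -62.2°) = (0.466, -0.885) and n = (−sin -62.2°, cos -62.2°) = (0.885, 0.466). R is at the origin and A lies 21.8 along u from R, so A = 21.8·u = (10.2, -19.3). Tangency of A1 to both parallel lines with radius 4.5 puts U and K at R ± 4.5·n: U = (3.98, 2.10), K = (-3.98, -2.10). Equal radii place Q and N the same way about A: Q = A + 4.5·n = (14.1, -17.2), N = A − 4.5·n = (6.19, -21.4). Then cos ∠NUQ = UN·UQ / (|UN||UQ|), giving 22.4°.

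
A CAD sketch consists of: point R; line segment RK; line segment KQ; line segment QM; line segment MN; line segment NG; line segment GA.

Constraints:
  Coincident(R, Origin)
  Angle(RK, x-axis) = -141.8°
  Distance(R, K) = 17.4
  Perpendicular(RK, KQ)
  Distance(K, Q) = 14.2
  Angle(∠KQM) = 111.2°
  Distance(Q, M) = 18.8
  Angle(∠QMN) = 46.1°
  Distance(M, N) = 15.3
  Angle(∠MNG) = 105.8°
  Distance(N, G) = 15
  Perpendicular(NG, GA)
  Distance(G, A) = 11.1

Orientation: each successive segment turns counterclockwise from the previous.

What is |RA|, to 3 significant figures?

27.6

∠MNG = 105.8° gives NG at -135° from the x-axis; with |NG| = 15.0, G = (-10.9, -19.6). NG is perpendicular to GA, so GA runs at -44.9°; with |GA| = 11.1, A = (-3.01, -27.4). Then |RA| = |A − R| = 27.6.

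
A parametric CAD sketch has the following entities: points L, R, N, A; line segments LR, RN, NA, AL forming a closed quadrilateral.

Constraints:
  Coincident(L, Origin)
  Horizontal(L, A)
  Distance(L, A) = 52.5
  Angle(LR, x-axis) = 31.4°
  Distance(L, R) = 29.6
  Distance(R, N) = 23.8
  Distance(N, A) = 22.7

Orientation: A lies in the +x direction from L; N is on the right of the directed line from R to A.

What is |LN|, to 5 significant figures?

32.051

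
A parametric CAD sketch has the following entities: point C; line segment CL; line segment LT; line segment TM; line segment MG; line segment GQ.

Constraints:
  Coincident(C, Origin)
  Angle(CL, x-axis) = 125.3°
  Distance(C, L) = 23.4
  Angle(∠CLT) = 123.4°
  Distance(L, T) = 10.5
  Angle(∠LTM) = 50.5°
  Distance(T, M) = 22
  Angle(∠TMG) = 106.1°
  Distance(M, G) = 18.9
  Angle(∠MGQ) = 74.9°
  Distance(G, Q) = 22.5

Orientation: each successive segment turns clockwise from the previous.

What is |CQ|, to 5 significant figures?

28.328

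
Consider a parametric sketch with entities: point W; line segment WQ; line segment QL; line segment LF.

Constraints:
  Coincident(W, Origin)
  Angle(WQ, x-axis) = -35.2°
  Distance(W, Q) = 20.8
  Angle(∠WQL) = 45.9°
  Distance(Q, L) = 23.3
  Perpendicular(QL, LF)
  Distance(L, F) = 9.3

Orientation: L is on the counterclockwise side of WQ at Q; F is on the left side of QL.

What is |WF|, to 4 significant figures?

10.47

∠WQL = 45.9°, so QL runs at -35.2° + (180° − 45.9°) = 98.90° from the x-axis; with |QL| = 23.3, L = Q + 23.3·(cos 98.90°, sin 98.90°) = (13.39, 11.03). The perpendicularity gives LF at right angles to QL; with |LF| = 9.3 on the left of QL, F = L + 9.3·(-0.9880, -0.1547) = (4.204, 9.591). Then |WF| = |F − W| = 10.47.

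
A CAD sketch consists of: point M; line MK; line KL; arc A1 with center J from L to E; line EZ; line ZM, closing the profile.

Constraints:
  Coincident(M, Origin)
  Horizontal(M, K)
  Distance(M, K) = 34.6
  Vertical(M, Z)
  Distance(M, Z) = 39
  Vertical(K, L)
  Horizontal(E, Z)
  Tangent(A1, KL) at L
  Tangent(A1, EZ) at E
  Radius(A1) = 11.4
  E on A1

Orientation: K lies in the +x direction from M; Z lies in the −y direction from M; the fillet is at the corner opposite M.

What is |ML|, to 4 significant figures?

44.26

M is at the origin; M and K share the same y with |MK| = 34.6 and K on the +x side, so K = (34.60, 0.000). M and Z share the same x with |MZ| = 39.0 and Z on the −y side, so Z = (0.000, -39.00). The virtual corner opposite M is at (34.60, -39.00). Tangency of A1 to KL means the radius JL is perpendicular to KL and since A1 is tangent to EZ there, JE ⟂ EZ, with radius 11.4, so the center J sits 11.4 in from both sides at J = (23.20, -27.60). That places the tangent points at L = (34.60, -27.60) on KL and E = (23.20, -39.00) on EZ. Then |ML| = |L − M| = 44.26.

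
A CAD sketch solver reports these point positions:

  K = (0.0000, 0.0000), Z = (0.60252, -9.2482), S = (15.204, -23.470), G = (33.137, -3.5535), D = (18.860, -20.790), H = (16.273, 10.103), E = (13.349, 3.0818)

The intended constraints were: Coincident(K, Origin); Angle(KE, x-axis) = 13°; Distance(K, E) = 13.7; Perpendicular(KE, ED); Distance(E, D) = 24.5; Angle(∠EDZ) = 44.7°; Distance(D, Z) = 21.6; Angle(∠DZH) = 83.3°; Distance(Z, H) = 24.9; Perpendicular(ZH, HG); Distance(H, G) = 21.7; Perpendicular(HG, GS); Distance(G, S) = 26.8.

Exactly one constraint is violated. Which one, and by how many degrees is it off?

Perpendicular(HG, GS) — off by 3.00°.

K = (0.00, 0.00) ✓; KE at 13.00° ✓; |KE| = 13.70 ✓; ∠(KE, ED) = 90.00° ✓; |ED| = 24.50 ✓; ∠EDZ = 44.70° ✓; |DZ| = 21.60 ✓; ∠DZH = 83.30° ✓; |ZH| = 24.90 ✓; ∠(ZH, HG) = 90.00° ✓; |HG| = 21.70 ✓; ∠(HG, GS) = 93.00° ✗; |GS| = 26.80 ✓.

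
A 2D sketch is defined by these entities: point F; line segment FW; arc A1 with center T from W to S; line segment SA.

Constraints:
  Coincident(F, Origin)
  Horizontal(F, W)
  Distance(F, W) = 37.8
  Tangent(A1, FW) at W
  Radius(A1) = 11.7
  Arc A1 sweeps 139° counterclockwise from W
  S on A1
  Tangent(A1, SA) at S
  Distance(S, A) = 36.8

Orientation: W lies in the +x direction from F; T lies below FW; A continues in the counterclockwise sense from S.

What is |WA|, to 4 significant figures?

48.99

On A1, W sits at bearing 90° from T; a 139° counterclockwise sweep puts S at bearing 229°, so S = T + 11.7·(cos 229°, sin 229°) = (30.12, -20.53). A1 meets SA tangentially, so TS is at right angles to SA, so SA runs along (−sin 229°, cos 229°); with |SA| = 36.8, A = (57.90, -44.67). Then |WA| = |A − W| = 48.99.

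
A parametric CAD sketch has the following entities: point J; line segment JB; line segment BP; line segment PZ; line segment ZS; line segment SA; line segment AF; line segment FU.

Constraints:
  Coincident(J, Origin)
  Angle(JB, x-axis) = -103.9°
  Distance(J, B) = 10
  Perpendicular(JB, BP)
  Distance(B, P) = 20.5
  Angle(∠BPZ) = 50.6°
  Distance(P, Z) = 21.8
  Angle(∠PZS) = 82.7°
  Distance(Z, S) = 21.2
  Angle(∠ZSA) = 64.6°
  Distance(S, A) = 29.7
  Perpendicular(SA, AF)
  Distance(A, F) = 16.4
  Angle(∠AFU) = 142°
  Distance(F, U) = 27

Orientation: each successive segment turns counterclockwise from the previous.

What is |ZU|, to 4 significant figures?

18.95

J is at the origin; JB runs at -103.9° with length 10.0, so B = (-2.402, -9.707). JB is perpendicular to BP, so BP runs at -13.90°; with |BP| = 20.5, P = (17.50, -14.63). ∠BPZ = 50.6° gives PZ at 115.5° from the x-axis; with |PZ| = 21.8, Z = (8.112, 5.045). ∠PZS = 82.7° gives ZS at -147.2° from the x-axis; with |ZS| = 21.2, S = (-9.708, -6.440). ∠ZSA = 64.6° gives SA at -31.80° from the x-axis; with |SA| = 29.7, A = (15.53, -22.09). The perpendicularity gives AF at right angles to SA, so AF runs at 58.20°; with |AF| = 16.4, F = (24.18, -8.152). ∠AFU = 142.0° gives FU at 96.20° from the x-axis; with |FU| = 27.0, U = (21.26, 18.69). Then |ZU| = |U − Z| = 18.95.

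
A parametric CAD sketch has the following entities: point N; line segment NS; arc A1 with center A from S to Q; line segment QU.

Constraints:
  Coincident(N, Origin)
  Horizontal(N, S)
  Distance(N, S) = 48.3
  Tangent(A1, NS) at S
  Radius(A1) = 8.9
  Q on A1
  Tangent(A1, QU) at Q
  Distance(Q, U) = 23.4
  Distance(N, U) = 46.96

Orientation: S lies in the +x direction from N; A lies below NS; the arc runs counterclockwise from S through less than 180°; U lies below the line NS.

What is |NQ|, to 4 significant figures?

40.21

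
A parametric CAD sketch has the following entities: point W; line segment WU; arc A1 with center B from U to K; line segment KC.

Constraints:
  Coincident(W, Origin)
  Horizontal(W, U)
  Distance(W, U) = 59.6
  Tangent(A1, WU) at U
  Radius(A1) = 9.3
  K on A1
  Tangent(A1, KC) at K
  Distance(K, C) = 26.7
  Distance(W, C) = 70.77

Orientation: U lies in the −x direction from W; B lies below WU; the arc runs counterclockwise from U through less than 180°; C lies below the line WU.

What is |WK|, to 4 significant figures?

69.51

W is at the origin; W and U share the same y with |WU| = 59.6 and U on the −x side, so U = (-59.60, 0.000). Tangency of A1 to WU means the radius BU is perpendicular to WU, so B = U + (0, -9.3) = (-59.60, -9.300). Since BK ⟂ KC (tangency), |BC| = √(9.3² + 26.7²) = 28.27 regardless of where K sits on A1. So C lies on both circle(W, 70.77) and circle(B, 28.27); the below-WU intersection is C = (-59.97, -37.57). K is the foot of the tangent from C: K = (-68.42, -12.24).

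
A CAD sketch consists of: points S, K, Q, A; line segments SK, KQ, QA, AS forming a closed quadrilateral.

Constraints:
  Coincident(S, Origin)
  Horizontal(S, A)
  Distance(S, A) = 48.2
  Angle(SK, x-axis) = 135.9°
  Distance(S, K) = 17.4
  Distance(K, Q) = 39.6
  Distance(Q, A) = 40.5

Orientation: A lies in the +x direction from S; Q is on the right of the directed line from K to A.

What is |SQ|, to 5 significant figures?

22.438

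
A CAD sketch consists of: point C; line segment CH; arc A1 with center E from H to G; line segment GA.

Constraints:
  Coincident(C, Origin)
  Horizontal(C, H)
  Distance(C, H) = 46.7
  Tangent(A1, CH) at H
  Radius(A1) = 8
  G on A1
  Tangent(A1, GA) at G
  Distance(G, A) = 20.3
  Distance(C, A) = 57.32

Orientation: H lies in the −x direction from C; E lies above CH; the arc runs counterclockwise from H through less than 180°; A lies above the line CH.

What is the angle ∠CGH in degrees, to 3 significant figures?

105°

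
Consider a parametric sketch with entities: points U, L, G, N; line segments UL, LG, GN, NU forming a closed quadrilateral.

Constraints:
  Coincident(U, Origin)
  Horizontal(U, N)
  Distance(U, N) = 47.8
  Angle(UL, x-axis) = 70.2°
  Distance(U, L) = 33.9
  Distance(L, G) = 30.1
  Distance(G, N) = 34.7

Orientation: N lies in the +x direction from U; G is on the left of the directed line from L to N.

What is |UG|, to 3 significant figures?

53.7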